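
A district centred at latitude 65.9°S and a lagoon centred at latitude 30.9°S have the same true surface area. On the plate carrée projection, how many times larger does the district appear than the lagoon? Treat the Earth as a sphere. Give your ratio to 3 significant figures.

For the equirectangular projection with φ₀ = 0 (plate carrée), h = 1 along meridians and k = sec φ along parallels.
Areal scale at 65.9°: h·k = 1.000 × 2.449 = 2.449.
Areal scale at 30.9°: h·k = 1.000 × 1.165 = 1.165.
Ratio = 2.449/1.165 ≈ 2.10.

2.10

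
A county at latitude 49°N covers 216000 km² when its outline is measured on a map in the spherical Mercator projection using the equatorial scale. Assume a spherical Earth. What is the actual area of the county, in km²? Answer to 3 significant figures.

Mercator is conformal, so the point scale is isotropic: h = k = sec φ = 1/cos φ.
Areal scale = k² = sec²φ = 1/cos²(49°) = 1/0.6561² = 2.323.
True area = apparent / (areal scale) = 216000 / 2.323 ≈ 93000 km².

93000 km²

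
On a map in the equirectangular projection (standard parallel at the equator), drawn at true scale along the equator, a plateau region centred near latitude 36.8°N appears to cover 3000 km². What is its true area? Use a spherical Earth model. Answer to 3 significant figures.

For the equirectangular projection with φ₀ = 0 (plate carrée), h = 1 along meridians and k = sec φ along parallels.
Areal scale = h·k = 1 × sec φ; at 36.8°, h = 1.000, k = 1.249, so h·k = 1.249.
True area = apparent / (areal scale) = 3000 / 1.249 ≈ 2400 km².

2400 km²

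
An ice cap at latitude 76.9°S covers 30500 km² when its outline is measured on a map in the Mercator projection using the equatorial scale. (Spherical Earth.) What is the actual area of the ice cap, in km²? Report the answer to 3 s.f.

The Mercator projection is conformal; its linear scale factor is the same in every direction and equals sec φ = 1/cos φ.
Areal scale = k² = sec²φ = 1/cos²(76.9°) = 1/0.2267² = 19.47.
True area = apparent / (areal scale) = 30500 / 19.47 ≈ 1570 km².

1570 km²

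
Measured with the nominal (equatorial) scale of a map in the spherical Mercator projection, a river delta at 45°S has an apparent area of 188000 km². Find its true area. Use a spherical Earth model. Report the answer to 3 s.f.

For Mercator, h = k = sec φ (a conformal cylindrical projection has a single point scale, 1/cos φ).
Areal scale = k² = sec²φ = 1/cos²(45°) = 1/0.7071² = 2.000.
True area = apparent / (areal scale) = 188000 / 2.000 ≈ 94000 km².

94000 km²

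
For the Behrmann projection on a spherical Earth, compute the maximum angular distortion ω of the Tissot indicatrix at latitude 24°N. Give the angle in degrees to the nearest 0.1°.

6.1°

Behrmann is a cylindrical equal-area projection with standard parallels at ±30°. For cylindrical equal-area with standard parallel φ₀, h = cos φ / cos φ₀ and k = cos φ₀ / cos φ, so h·k = 1.
At 24°: h = 1.055, k = 0.9480; principal scales a = 1.055, b = 0.9480.
sin(ω/2) = (a − b)/(a + b) = 0.1069/2.003 = 0.05337, so ω = 2 arcsin(0.05337) ≈ 6.1°.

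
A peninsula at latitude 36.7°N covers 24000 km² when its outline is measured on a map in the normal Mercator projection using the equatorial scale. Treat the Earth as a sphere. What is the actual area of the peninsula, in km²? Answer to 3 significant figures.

The Mercator projection is conformal; its linear scale factor is the same in every direction and equals sec φ = 1/cos φ.
Areal scale = k² = sec²φ = 1/cos²(36.7°) = 1/0.8018² = 1.556.
True area = apparent / (areal scale) = 24000 / 1.556 ≈ 15400 km².

15400 km²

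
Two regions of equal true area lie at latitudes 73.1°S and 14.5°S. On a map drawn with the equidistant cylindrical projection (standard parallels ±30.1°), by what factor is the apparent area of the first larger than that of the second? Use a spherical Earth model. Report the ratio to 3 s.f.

3.33

In the equirectangular projection with standard parallel φ₀ = 30.1° (x = Rλ cos φ₀, y = Rφ), meridians are true-scale (h = 1) and the parallel scale is k = cos φ₀ / cos φ.
Areal scale at 73.1°: h·k = 1.000 × 2.976 = 2.976.
Areal scale at 14.5°: h·k = 1.000 × 0.8936 = 0.8936.
Ratio = 2.976/0.8936 ≈ 3.33.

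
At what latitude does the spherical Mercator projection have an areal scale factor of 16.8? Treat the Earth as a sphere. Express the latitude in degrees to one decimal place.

75.9°

Mercator areal scale is sec²φ.
sec²φ = 16.8  ⇒  cos²φ = 0.05952  ⇒  cos φ = 0.2440.
φ = arccos(0.2440) ≈ 75.9°.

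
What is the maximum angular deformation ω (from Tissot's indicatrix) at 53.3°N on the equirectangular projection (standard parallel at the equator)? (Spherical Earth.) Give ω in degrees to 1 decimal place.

For the equirectangular projection with φ₀ = 0 (plate carrée), h = 1 along meridians and k = sec φ along parallels.
At 53.3°: h = 1.000, k = 1.673; principal scales a = 1.673, b = 1.000.
sin(ω/2) = (a − b)/(a + b) = 0.6733/2.673 = 0.2519, so ω = 2 arcsin(0.2519) ≈ 29.2°.

29.2°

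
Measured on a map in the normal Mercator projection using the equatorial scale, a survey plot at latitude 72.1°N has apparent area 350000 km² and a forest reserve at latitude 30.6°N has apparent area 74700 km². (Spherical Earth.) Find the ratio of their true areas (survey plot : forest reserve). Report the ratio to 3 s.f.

0.597

Mercator's areal exaggeration is sec²φ; hence true area = (apparent area) · cos²φ.
True area of survey plot: 350000 × cos²(72.1°) = 350000 × 0.09447 = 33060 km².
True area of forest reserve: 74700 × cos²(30.6°) = 74700 × 0.7409 = 55340 km².
Ratio = 33060 / 55340 ≈ 0.597.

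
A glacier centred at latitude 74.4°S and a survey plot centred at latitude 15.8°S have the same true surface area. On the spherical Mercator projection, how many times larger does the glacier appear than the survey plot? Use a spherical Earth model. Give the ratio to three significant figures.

On Mercator, area is exaggerated by sec²φ = 1/cos²φ.
At 74.4°: sec²(74.4°) = 1/0.2689² = 13.83.
At 15.8°: sec²(15.8°) = 1/0.9622² = 1.080.
Ratio = 13.83/1.080 = cos²(15.8°)/cos²(74.4°) ≈ 12.8.

12.8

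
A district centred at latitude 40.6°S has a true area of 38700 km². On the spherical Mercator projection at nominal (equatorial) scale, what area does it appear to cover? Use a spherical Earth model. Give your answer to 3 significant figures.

67100 km²

The Mercator projection is conformal; its linear scale factor is the same in every direction and equals sec φ = 1/cos φ.
Areal scale = k² = sec²φ = 1/cos²(40.6°) = 1/0.7593² = 1.735.
Apparent area = 38700 × 1.735 ≈ 67100 km².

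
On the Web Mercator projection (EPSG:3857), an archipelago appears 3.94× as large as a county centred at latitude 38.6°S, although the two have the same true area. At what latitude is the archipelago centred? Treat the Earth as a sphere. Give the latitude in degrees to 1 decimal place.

For equal true areas on Mercator, apparent areas scale as sec²φ, so the ratio is cos²φ₂ / cos²φ₁.
cos²φ₂ / cos²φ₁ = 3.94  ⇒  cos φ₁ = cos 38.6° / √3.94 = 0.7815/1.985 = 0.3937.
φ₁ = arccos(0.3937) ≈ 66.8°.

66.8°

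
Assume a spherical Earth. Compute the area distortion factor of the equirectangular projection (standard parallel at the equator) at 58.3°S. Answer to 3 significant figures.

1.90

In the plate carrée (x = Rλ, y = Rφ), meridians are true-scale (h = 1) and parallels are stretched by k = sec φ.
Areal scale = h·k = 1 × sec φ; at 58.3°, h = 1.000, k = 1.903, so h·k = 1.903.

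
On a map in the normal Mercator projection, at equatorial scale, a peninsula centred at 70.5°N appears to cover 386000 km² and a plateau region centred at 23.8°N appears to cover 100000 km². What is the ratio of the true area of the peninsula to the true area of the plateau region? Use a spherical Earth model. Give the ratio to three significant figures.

0.514

On Mercator the areal scale is sec²φ, so true area = apparent × cos²φ.
True area of peninsula: 386000 × cos²(70.5°) = 386000 × 0.1114 = 43010 km².
True area of plateau region: 100000 × cos²(23.8°) = 100000 × 0.8372 = 83720 km².
Ratio = 43010 / 83720 ≈ 0.514.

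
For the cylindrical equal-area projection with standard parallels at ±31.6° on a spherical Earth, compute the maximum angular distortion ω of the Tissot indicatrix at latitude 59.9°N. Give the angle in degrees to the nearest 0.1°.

Cylindrical equal-area (φ₀ = 31.6°): h = cos φ / cos 31.6° along meridians, k = cos 31.6° / cos φ along parallels; h·k = 1.
At 59.9°: h = 0.5888, k = 1.698; principal scales a = 1.698, b = 0.5888.
sin(ω/2) = (a − b)/(a + b) = 1.110/2.287 = 0.4851, so ω = 2 arcsin(0.4851) ≈ 58.0°.

58.0°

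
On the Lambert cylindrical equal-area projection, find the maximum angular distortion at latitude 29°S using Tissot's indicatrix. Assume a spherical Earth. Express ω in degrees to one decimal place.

The Lambert cylindrical equal-area projection is the cylindrical equal-area projection with its standard parallel at the equator (φ₀ = 0). A cylindrical equal-area projection with standard parallel φ₀ has meridian scale h = cos φ / cos φ₀ and parallel scale k = cos φ₀ / cos φ (so areas are preserved, h·k = 1).
At 29°: h = 0.8746, k = 1.143; principal scales a = 1.143, b = 0.8746.
sin(ω/2) = (a − b)/(a + b) = 0.2687/2.018 = 0.1332, so ω = 2 arcsin(0.1332) ≈ 15.3°.

15.3°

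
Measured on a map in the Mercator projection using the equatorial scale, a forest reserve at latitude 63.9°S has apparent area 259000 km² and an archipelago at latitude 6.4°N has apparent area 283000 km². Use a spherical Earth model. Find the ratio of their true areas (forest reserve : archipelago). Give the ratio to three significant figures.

0.179

Mercator's areal exaggeration is sec²φ; hence true area = (apparent area) · cos²φ.
True area of forest reserve: 259000 × cos²(63.9°) = 259000 × 0.1935 = 50130 km².
True area of archipelago: 283000 × cos²(6.4°) = 283000 × 0.9876 = 279500 km².
Ratio = 50130 / 279500 ≈ 0.179.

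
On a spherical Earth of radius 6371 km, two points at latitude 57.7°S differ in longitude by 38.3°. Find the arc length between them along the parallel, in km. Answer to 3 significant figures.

2280 km

Arc length along a parallel = R cos φ · Δλ (with Δλ in radians).
= 6371 × cos 57.7° × (38.3° × π/180) = 6371 × 0.5344 × 0.6685 ≈ 2280 km.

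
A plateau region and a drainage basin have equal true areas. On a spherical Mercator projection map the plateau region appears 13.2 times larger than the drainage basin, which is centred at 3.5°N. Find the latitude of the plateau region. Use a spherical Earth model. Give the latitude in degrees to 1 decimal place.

On Mercator, (apparent₁)/(apparent₂) = sec²φ₁ / sec²φ₂ when true areas are equal.
cos²φ₂ / cos²φ₁ = 13.2  ⇒  cos φ₁ = cos 3.5° / √13.2 = 0.9981/3.633 = 0.2747.
φ₁ = arccos(0.2747) ≈ 74.1°.

74.1°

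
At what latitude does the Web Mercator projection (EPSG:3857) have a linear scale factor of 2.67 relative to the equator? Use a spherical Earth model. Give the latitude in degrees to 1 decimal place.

68.0°

Mercator scale is k = sec φ = 1/cos φ.
1/cos φ = 2.67  ⇒  cos φ = 0.3745  ⇒  φ = arccos(0.3745) ≈ 68.0°.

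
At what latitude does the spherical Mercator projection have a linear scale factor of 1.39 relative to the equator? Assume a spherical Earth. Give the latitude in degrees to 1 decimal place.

Mercator scale is k = sec φ = 1/cos φ.
1/cos φ = 1.39  ⇒  cos φ = 0.7194  ⇒  φ = arccos(0.7194) ≈ 44.0°.

44.0°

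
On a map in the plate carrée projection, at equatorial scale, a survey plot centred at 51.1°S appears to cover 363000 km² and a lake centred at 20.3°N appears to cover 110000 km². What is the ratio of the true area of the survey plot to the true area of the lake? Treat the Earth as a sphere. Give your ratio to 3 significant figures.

2.21

Plate carrée has h = 1 and k = sec φ, giving areal scale sec φ; true area = (apparent area) · cos φ.
True area of survey plot: 363000 × cos(51.1°) = 363000 × 0.6280 = 228000 km².
True area of lake: 110000 × cos(20.3°) = 110000 × 0.9379 = 103200 km².
Ratio = 228000 / 103200 ≈ 2.21.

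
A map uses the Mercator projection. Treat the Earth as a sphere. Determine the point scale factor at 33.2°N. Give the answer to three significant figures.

The Mercator projection is conformal; its linear scale factor is the same in every direction and equals sec φ = 1/cos φ.
k = 1/cos 33.2° = 1/0.8368 = 1.195.

1.20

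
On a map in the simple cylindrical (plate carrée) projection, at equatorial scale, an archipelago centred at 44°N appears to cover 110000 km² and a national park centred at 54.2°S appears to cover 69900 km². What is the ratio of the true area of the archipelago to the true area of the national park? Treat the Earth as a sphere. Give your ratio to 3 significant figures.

On the plate carrée, areal scale = h·k = 1 × sec φ, so true area = apparent × cos φ.
True area of archipelago: 110000 × cos(44°) = 110000 × 0.7193 = 79130 km².
True area of national park: 69900 × cos(54.2°) = 69900 × 0.5850 = 40890 km².
Ratio = 79130 / 40890 ≈ 1.94.

1.94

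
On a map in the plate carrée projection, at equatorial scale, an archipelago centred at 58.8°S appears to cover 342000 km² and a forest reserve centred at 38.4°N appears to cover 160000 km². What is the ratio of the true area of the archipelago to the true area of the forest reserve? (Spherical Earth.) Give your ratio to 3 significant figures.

1.41

On the plate carrée, areal scale = h·k = 1 × sec φ, so true area = apparent × cos φ.
True area of archipelago: 342000 × cos(58.8°) = 342000 × 0.5180 = 177200 km².
True area of forest reserve: 160000 × cos(38.4°) = 160000 × 0.7837 = 125400 km².
Ratio = 177200 / 125400 ≈ 1.41.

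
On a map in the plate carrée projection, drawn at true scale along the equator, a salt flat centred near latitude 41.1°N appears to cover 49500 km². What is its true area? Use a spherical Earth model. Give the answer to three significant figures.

37300 km²

For the equirectangular projection with φ₀ = 0 (plate carrée), h = 1 along meridians and k = sec φ along parallels.
Areal scale = h·k = 1 × sec φ; at 41.1°, h = 1.000, k = 1.327, so h·k = 1.327.
True area = apparent / (areal scale) = 49500 / 1.327 ≈ 37300 km².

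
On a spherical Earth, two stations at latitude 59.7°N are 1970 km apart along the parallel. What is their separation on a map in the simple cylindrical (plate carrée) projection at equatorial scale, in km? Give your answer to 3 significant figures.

For the equirectangular projection with φ₀ = 0 (plate carrée), h = 1 along meridians and k = sec φ along parallels.
Along the parallel, k = sec 59.7° = 1/0.5045 = 1.982.
Map distance = 1970 × 1.982 ≈ 3900 km.

3900 km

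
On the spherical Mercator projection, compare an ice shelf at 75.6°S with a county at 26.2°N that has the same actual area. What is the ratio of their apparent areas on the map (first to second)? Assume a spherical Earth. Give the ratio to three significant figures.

On Mercator, area is exaggerated by sec²φ = 1/cos²φ.
At 75.6°: sec²(75.6°) = 1/0.2487² = 16.17.
At 26.2°: sec²(26.2°) = 1/0.8973² = 1.242.
Ratio = 16.17/1.242 = cos²(26.2°)/cos²(75.6°) ≈ 13.0.

13.0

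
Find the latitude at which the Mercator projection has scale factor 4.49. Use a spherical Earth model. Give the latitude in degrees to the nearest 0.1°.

77.1°

Mercator scale is k = sec φ = 1/cos φ.
1/cos φ = 4.49  ⇒  cos φ = 0.2227  ⇒  φ = arccos(0.2227) ≈ 77.1°.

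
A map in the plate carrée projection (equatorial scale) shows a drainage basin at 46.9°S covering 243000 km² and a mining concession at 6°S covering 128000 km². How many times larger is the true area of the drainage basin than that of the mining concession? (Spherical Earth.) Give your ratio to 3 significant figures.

Plate carrée has h = 1 and k = sec φ, giving areal scale sec φ; true area = (apparent area) · cos φ.
True area of drainage basin: 243000 × cos(46.9°) = 243000 × 0.6833 = 166000 km².
True area of mining concession: 128000 × cos(6°) = 128000 × 0.9945 = 127300 km².
Ratio = 166000 / 127300 ≈ 1.30.

1.30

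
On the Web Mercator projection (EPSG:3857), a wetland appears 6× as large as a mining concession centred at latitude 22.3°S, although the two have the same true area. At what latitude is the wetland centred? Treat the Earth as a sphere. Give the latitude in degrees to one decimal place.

67.8°

Mercator areal scale is sec²φ, so apparent-area ratio = sec²φ₁ / sec²φ₂ = cos²φ₂ / cos²φ₁.
cos²φ₂ / cos²φ₁ = 6  ⇒  cos φ₁ = cos 22.3° / √6 = 0.9252/2.449 = 0.3777.
φ₁ = arccos(0.3777) ≈ 67.8°.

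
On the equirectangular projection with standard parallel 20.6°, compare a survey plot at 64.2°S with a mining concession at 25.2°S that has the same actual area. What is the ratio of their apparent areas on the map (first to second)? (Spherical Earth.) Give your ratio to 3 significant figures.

In the equirectangular projection with standard parallel φ₀ = 20.6° (x = Rλ cos φ₀, y = Rφ), meridians are true-scale (h = 1) and the parallel scale is k = cos φ₀ / cos φ.
Areal scale at 64.2°: h·k = 1.000 × 2.151 = 2.151.
Areal scale at 25.2°: h·k = 1.000 × 1.035 = 1.035.
Ratio = 2.151/1.035 ≈ 2.08.

2.08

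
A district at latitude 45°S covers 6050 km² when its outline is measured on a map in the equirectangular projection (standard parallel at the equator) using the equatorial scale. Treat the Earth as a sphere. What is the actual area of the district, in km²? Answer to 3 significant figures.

Plate carrée maps x = Rλ, y = Rφ. The meridian scale is h = 1 and the parallel scale is k = 1/cos φ = sec φ.
Areal scale = h·k = 1 × sec φ; at 45°, h = 1.000, k = 1.414, so h·k = 1.414.
True area = apparent / (areal scale) = 6050 / 1.414 ≈ 4280 km².

4280 km²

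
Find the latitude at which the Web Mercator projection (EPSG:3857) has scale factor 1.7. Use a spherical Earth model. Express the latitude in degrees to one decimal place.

54.0°

Mercator scale is k = sec φ = 1/cos φ.
1/cos φ = 1.7  ⇒  cos φ = 0.5882  ⇒  φ = arccos(0.5882) ≈ 54.0°.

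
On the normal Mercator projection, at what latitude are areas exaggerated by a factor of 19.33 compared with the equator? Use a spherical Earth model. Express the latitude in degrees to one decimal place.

Mercator areal scale is sec²φ.
sec²φ = 19.33  ⇒  cos²φ = 0.05173  ⇒  cos φ = 0.2274.
φ = arccos(0.2274) ≈ 76.9°.

76.9°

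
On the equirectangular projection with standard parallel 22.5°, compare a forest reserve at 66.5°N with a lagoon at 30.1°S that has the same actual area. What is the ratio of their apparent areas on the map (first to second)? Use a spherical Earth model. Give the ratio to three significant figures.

With standard parallel φ₀ = 22.5°, the equirectangular projection gives x = Rλ cos φ₀, y = Rφ, so h = 1 and k = cos 22.5° / cos φ.
Areal scale at 66.5°: h·k = 1.000 × 2.317 = 2.317.
Areal scale at 30.1°: h·k = 1.000 × 1.068 = 1.068.
Ratio = 2.317/1.068 ≈ 2.17.

2.17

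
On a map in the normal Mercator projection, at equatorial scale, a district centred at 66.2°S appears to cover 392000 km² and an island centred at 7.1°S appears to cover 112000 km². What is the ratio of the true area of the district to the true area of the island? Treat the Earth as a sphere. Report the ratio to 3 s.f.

0.579

Mercator's areal exaggeration is sec²φ; hence true area = (apparent area) · cos²φ.
True area of district: 392000 × cos²(66.2°) = 392000 × 0.1628 = 63840 km².
True area of island: 112000 × cos²(7.1°) = 112000 × 0.9847 = 110300 km².
Ratio = 63840 / 110300 ≈ 0.579.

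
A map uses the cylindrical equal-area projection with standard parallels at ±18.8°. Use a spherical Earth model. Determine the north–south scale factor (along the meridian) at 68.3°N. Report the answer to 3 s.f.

Cylindrical equal-area (φ₀ = 18.8°): h = cos φ / cos 18.8° along meridians, k = cos 18.8° / cos φ along parallels; h·k = 1.
h = cos 68.3° / cos 18.8° = 0.3697/0.9466 = 0.3906.

0.391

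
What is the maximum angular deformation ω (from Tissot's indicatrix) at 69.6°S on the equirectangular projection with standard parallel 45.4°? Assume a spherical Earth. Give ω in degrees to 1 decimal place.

39.3°

With standard parallel φ₀ = 45.4°, the equirectangular projection gives x = Rλ cos φ₀, y = Rφ, so h = 1 and k = cos 45.4° / cos φ.
At 69.6°: h = 1.000, k = 2.014; principal scales a = 2.014, b = 1.000.
sin(ω/2) = (a − b)/(a + b) = 1.014/3.014 = 0.3365, so ω = 2 arcsin(0.3365) ≈ 39.3°.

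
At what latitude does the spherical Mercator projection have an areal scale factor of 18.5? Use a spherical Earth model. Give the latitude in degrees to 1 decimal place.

Mercator areal scale is sec²φ.
sec²φ = 18.5  ⇒  cos²φ = 0.05405  ⇒  cos φ = 0.2325.
φ = arccos(0.2325) ≈ 76.6°.

76.6°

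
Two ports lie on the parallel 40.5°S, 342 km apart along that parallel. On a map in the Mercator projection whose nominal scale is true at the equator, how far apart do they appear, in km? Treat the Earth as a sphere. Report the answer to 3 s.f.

450 km

The Mercator projection is conformal; its linear scale factor is the same in every direction and equals sec φ = 1/cos φ.
Along the parallel, k = sec 40.5° = 1/0.7604 = 1.315.
Map distance = 342 × 1.315 ≈ 450 km.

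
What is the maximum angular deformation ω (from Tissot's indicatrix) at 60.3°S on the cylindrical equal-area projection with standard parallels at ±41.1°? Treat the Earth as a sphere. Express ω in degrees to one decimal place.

For cylindrical equal-area with standard parallel φ₀, h = cos φ / cos φ₀ and k = cos φ₀ / cos φ, so h·k = 1.
At 60.3°: h = 0.6575, k = 1.521; principal scales a = 1.521, b = 0.6575.
sin(ω/2) = (a − b)/(a + b) = 0.8635/2.178 = 0.3964, so ω = 2 arcsin(0.3964) ≈ 46.7°.

46.7°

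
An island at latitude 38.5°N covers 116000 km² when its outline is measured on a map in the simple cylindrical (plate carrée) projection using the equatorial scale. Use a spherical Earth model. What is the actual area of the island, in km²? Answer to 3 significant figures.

Plate carrée maps x = Rλ, y = Rφ. The meridian scale is h = 1 and the parallel scale is k = 1/cos φ = sec φ.
Areal scale = h·k = 1 × sec φ; at 38.5°, h = 1.000, k = 1.278, so h·k = 1.278.
True area = apparent / (areal scale) = 116000 / 1.278 ≈ 90800 km².

90800 km²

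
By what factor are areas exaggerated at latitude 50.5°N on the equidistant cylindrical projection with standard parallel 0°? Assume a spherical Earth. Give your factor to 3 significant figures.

In the plate carrée (x = Rλ, y = Rφ), meridians are true-scale (h = 1) and parallels are stretched by k = sec φ.
Areal scale = h·k = 1 × sec φ; at 50.5°, h = 1.000, k = 1.572, so h·k = 1.572.

1.57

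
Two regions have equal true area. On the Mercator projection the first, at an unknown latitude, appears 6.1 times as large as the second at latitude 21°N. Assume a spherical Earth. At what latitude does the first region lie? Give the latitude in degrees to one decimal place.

67.8°

Mercator areal scale is sec²φ, so apparent-area ratio = sec²φ₁ / sec²φ₂ = cos²φ₂ / cos²φ₁.
cos²φ₂ / cos²φ₁ = 6.1  ⇒  cos φ₁ = cos 21° / √6.1 = 0.9336/2.470 = 0.3780.
φ₁ = arccos(0.3780) ≈ 67.8°.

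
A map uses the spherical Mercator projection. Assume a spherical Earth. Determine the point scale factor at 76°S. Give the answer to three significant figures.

For Mercator, h = k = sec φ (a conformal cylindrical projection has a single point scale, 1/cos φ).
k = 1/cos 76° = 1/0.2419 = 4.134.

4.13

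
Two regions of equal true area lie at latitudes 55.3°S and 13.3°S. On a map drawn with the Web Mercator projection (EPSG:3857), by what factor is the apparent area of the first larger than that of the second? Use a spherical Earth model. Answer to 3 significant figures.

2.92

On Mercator, area is exaggerated by sec²φ = 1/cos²φ.
At 55.3°: sec²(55.3°) = 1/0.5693² = 3.086.
At 13.3°: sec²(13.3°) = 1/0.9732² = 1.056.
Ratio = 3.086/1.056 = cos²(13.3°)/cos²(55.3°) ≈ 2.92.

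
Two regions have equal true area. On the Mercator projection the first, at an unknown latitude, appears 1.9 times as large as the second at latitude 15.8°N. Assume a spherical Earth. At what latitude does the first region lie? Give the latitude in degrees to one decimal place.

For equal true areas on Mercator, apparent areas scale as sec²φ, so the ratio is cos²φ₂ / cos²φ₁.
cos²φ₂ / cos²φ₁ = 1.9  ⇒  cos φ₁ = cos 15.8° / √1.9 = 0.9622/1.378 = 0.6981.
φ₁ = arccos(0.6981) ≈ 45.7°.

45.7°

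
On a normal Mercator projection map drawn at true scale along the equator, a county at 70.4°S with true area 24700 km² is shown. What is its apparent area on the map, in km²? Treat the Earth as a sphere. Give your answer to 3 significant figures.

220000 km²

The Mercator projection is conformal; its linear scale factor is the same in every direction and equals sec φ = 1/cos φ.
Areal scale = k² = sec²φ = 1/cos²(70.4°) = 1/0.3355² = 8.887.
Apparent area = 24700 × 8.887 ≈ 220000 km².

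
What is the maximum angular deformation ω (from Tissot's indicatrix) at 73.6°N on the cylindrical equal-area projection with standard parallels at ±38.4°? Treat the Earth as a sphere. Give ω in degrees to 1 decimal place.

100.7°

For cylindrical equal-area with standard parallel φ₀, h = cos φ / cos φ₀ and k = cos φ₀ / cos φ, so h·k = 1.
At 73.6°: h = 0.3603, k = 2.776; principal scales a = 2.776, b = 0.3603.
sin(ω/2) = (a − b)/(a + b) = 2.415/3.136 = 0.7702, so ω = 2 arcsin(0.7702) ≈ 100.7°.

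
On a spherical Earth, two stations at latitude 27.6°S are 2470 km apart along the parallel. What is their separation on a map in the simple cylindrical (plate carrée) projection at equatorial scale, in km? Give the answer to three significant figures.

2790 km

For the equirectangular projection with φ₀ = 0 (plate carrée), h = 1 along meridians and k = sec φ along parallels.
Along the parallel, k = sec 27.6° = 1/0.8862 = 1.128.
Map distance = 2470 × 1.128 ≈ 2790 km.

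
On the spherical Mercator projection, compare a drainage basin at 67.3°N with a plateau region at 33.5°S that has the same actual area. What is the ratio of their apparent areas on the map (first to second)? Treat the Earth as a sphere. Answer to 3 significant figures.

Mercator is conformal with k = sec φ, so areal scale = k² = sec²φ.
At 67.3°: sec²(67.3°) = 1/0.3859² = 6.715.
At 33.5°: sec²(33.5°) = 1/0.8339² = 1.438.
Ratio = 6.715/1.438 = cos²(33.5°)/cos²(67.3°) ≈ 4.67.

4.67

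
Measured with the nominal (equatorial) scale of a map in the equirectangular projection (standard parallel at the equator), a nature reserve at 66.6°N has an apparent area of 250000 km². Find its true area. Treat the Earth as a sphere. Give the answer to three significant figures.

For the equirectangular projection with φ₀ = 0 (plate carrée), h = 1 along meridians and k = sec φ along parallels.
Areal scale = h·k = 1 × sec φ; at 66.6°, h = 1.000, k = 2.518, so h·k = 2.518.
True area = apparent / (areal scale) = 250000 / 2.518 ≈ 99300 km².

99300 km²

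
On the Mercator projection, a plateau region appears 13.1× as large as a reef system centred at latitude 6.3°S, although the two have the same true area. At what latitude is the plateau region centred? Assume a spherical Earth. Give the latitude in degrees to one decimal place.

Mercator areal scale is sec²φ, so apparent-area ratio = sec²φ₁ / sec²φ₂ = cos²φ₂ / cos²φ₁.
cos²φ₂ / cos²φ₁ = 13.1  ⇒  cos φ₁ = cos 6.3° / √13.1 = 0.9940/3.619 = 0.2746.
φ₁ = arccos(0.2746) ≈ 74.1°.

74.1°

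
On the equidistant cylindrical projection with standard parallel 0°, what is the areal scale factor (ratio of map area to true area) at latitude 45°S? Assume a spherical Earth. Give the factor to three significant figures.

Plate carrée maps x = Rλ, y = Rφ. The meridian scale is h = 1 and the parallel scale is k = 1/cos φ = sec φ.
Areal scale = h·k = 1 × sec φ; at 45°, h = 1.000, k = 1.414, so h·k = 1.414.

1.41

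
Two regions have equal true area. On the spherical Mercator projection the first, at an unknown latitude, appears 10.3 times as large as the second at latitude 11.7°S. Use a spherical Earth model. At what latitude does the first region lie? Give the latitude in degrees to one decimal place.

Mercator areal scale is sec²φ, so apparent-area ratio = sec²φ₁ / sec²φ₂ = cos²φ₂ / cos²φ₁.
cos²φ₂ / cos²φ₁ = 10.3  ⇒  cos φ₁ = cos 11.7° / √10.3 = 0.9792/3.209 = 0.3051.
φ₁ = arccos(0.3051) ≈ 72.2°.

72.2°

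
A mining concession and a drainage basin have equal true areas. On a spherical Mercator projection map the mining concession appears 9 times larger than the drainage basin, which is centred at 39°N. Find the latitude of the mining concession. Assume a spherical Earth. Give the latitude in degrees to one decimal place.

Mercator areal scale is sec²φ, so apparent-area ratio = sec²φ₁ / sec²φ₂ = cos²φ₂ / cos²φ₁.
cos²φ₂ / cos²φ₁ = 9  ⇒  cos φ₁ = cos 39° / √9 = 0.7771/3.000 = 0.2590.
φ₁ = arccos(0.2590) ≈ 75.0°.

75.0°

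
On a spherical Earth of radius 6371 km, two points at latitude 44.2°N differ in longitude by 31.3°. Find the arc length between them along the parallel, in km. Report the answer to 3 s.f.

2500 km

Arc length along a parallel = R cos φ · Δλ (with Δλ in radians).
= 6371 × cos 44.2° × (31.3° × π/180) = 6371 × 0.7169 × 0.5463 ≈ 2500 km.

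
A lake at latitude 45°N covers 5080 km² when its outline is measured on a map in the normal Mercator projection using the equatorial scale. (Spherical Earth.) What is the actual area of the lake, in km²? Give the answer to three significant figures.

The Mercator projection is conformal; its linear scale factor is the same in every direction and equals sec φ = 1/cos φ.
Areal scale = k² = sec²φ = 1/cos²(45°) = 1/0.7071² = 2.000.
True area = apparent / (areal scale) = 5080 / 2.000 ≈ 2540 km².

2540 km²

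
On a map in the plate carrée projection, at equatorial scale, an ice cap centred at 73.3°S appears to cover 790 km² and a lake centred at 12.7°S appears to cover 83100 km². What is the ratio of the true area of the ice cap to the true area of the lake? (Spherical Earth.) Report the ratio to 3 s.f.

Plate carrée has h = 1 and k = sec φ, giving areal scale sec φ; true area = (apparent area) · cos φ.
True area of ice cap: 790 × cos(73.3°) = 790 × 0.2874 = 227.0 km².
True area of lake: 83100 × cos(12.7°) = 83100 × 0.9755 = 81070 km².
Ratio = 227.0 / 81070 ≈ 0.00280.

0.00280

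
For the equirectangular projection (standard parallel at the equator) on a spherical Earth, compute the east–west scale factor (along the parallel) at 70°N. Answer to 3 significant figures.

2.92

Plate carrée maps x = Rλ, y = Rφ. The meridian scale is h = 1 and the parallel scale is k = 1/cos φ = sec φ.
k = 1/cos 70° = 1/0.3420 = 2.924.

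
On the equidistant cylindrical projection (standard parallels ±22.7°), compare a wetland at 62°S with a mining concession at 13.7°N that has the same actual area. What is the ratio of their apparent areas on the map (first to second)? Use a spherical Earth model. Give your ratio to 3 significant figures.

With standard parallel φ₀ = 22.7°, the equirectangular projection gives x = Rλ cos φ₀, y = Rφ, so h = 1 and k = cos 22.7° / cos φ.
Areal scale at 62°: h·k = 1.000 × 1.965 = 1.965.
Areal scale at 13.7°: h·k = 1.000 × 0.9496 = 0.9496.
Ratio = 1.965/0.9496 ≈ 2.07.

2.07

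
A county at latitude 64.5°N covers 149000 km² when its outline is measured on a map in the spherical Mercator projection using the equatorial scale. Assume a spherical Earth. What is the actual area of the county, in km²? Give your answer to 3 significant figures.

27600 km²

Mercator is conformal, so the point scale is isotropic: h = k = sec φ = 1/cos φ.
Areal scale = k² = sec²φ = 1/cos²(64.5°) = 1/0.4305² = 5.395.
True area = apparent / (areal scale) = 149000 / 5.395 ≈ 27600 km².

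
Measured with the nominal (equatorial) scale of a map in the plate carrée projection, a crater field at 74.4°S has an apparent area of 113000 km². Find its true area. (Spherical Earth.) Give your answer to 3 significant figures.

Plate carrée maps x = Rλ, y = Rφ. The meridian scale is h = 1 and the parallel scale is k = 1/cos φ = sec φ.
Areal scale = h·k = 1 × sec φ; at 74.4°, h = 1.000, k = 3.719, so h·k = 3.719.
True area = apparent / (areal scale) = 113000 / 3.719 ≈ 30400 km².

30400 km²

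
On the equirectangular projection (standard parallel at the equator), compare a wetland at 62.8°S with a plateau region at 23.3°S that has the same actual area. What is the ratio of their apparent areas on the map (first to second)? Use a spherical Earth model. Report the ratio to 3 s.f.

2.01

In the plate carrée (x = Rλ, y = Rφ), meridians are true-scale (h = 1) and parallels are stretched by k = sec φ.
Areal scale at 62.8°: h·k = 1.000 × 2.188 = 2.188.
Areal scale at 23.3°: h·k = 1.000 × 1.089 = 1.089.
Ratio = 2.188/1.089 ≈ 2.01.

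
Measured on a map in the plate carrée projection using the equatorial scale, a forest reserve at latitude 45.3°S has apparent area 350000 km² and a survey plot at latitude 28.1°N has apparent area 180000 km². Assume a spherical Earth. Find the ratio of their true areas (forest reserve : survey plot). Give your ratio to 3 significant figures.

Plate carrée has h = 1 and k = sec φ, giving areal scale sec φ; true area = (apparent area) · cos φ.
True area of forest reserve: 350000 × cos(45.3°) = 350000 × 0.7034 = 246200 km².
True area of survey plot: 180000 × cos(28.1°) = 180000 × 0.8821 = 158800 km².
Ratio = 246200 / 158800 ≈ 1.55.

1.55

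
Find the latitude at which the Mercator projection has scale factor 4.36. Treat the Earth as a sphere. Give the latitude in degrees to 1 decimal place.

Mercator scale is k = sec φ = 1/cos φ.
1/cos φ = 4.36  ⇒  cos φ = 0.2294  ⇒  φ = arccos(0.2294) ≈ 76.7°.

76.7°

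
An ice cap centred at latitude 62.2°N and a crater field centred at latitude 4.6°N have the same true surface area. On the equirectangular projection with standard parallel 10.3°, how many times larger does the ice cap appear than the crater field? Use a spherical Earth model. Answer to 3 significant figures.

2.14

The equidistant cylindrical projection with φ₀ = 10.3° has h = 1 (meridians true) and k = cos φ₀ / cos φ along parallels.
Areal scale at 62.2°: h·k = 1.000 × 2.110 = 2.110.
Areal scale at 4.6°: h·k = 1.000 × 0.9871 = 0.9871.
Ratio = 2.110/0.9871 ≈ 2.14.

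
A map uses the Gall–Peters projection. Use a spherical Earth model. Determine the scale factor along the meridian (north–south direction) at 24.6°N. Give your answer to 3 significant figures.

The Gall–Peters projection is cylindrical equal-area with φ₀ = 45°. Cylindrical equal-area (φ₀ = 45°): h = cos φ / cos 45° along meridians, k = cos 45° / cos φ along parallels; h·k = 1.
h = cos 24.6° / cos 45° = 0.9092/0.7071 = 1.286.

1.29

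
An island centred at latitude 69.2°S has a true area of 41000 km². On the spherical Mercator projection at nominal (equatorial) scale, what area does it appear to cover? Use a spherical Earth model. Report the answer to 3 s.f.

The Mercator projection is conformal; its linear scale factor is the same in every direction and equals sec φ = 1/cos φ.
Areal scale = k² = sec²φ = 1/cos²(69.2°) = 1/0.3551² = 7.930.
Apparent area = 41000 × 7.930 ≈ 325000 km².

325000 km²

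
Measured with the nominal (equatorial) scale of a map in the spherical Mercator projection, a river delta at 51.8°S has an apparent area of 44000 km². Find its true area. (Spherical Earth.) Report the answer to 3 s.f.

16800 km²

The Mercator projection is conformal; its linear scale factor is the same in every direction and equals sec φ = 1/cos φ.
Areal scale = k² = sec²φ = 1/cos²(51.8°) = 1/0.6184² = 2.615.
True area = apparent / (areal scale) = 44000 / 2.615 ≈ 16800 km².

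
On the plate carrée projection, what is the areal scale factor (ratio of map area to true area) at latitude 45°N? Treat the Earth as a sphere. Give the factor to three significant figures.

1.41

Plate carrée maps x = Rλ, y = Rφ. The meridian scale is h = 1 and the parallel scale is k = 1/cos φ = sec φ.
Areal scale = h·k = 1 × sec φ; at 45°, h = 1.000, k = 1.414, so h·k = 1.414.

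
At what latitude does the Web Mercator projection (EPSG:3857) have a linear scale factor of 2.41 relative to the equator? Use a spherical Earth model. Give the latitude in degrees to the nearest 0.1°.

Mercator scale is k = sec φ = 1/cos φ.
1/cos φ = 2.41  ⇒  cos φ = 0.4149  ⇒  φ = arccos(0.4149) ≈ 65.5°.

65.5°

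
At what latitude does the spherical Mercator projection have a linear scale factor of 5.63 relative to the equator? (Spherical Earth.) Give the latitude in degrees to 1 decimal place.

79.8°

Mercator scale is k = sec φ = 1/cos φ.
1/cos φ = 5.63  ⇒  cos φ = 0.1776  ⇒  φ = arccos(0.1776) ≈ 79.8°.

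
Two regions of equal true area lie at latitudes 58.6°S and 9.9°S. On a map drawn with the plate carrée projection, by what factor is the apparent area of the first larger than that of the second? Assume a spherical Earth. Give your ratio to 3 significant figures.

1.89

For the equirectangular projection with φ₀ = 0 (plate carrée), h = 1 along meridians and k = sec φ along parallels.
Areal scale at 58.6°: h·k = 1.000 × 1.919 = 1.919.
Areal scale at 9.9°: h·k = 1.000 × 1.015 = 1.015.
Ratio = 1.919/1.015 ≈ 1.89.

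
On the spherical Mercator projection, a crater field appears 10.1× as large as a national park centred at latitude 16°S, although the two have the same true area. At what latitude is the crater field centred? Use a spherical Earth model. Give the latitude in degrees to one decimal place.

72.4°

On Mercator, (apparent₁)/(apparent₂) = sec²φ₁ / sec²φ₂ when true areas are equal.
cos²φ₂ / cos²φ₁ = 10.1  ⇒  cos φ₁ = cos 16° / √10.1 = 0.9613/3.178 = 0.3025.
φ₁ = arccos(0.3025) ≈ 72.4°.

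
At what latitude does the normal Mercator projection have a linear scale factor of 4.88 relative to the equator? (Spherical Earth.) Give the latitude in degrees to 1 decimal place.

Mercator scale is k = sec φ = 1/cos φ.
1/cos φ = 4.88  ⇒  cos φ = 0.2049  ⇒  φ = arccos(0.2049) ≈ 78.2°.

78.2°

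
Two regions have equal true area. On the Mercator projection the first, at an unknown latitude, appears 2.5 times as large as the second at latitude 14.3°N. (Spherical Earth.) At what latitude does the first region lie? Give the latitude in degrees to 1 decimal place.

52.2°

On Mercator, (apparent₁)/(apparent₂) = sec²φ₁ / sec²φ₂ when true areas are equal.
cos²φ₂ / cos²φ₁ = 2.5  ⇒  cos φ₁ = cos 14.3° / √2.5 = 0.9690/1.581 = 0.6129.
φ₁ = arccos(0.6129) ≈ 52.2°.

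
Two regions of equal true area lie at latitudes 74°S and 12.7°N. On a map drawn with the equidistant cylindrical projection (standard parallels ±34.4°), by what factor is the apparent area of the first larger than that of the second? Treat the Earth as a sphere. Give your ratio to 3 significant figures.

3.54

The equidistant cylindrical projection with φ₀ = 34.4° has h = 1 (meridians true) and k = cos φ₀ / cos φ along parallels.
Areal scale at 74°: h·k = 1.000 × 2.993 = 2.993.
Areal scale at 12.7°: h·k = 1.000 × 0.8458 = 0.8458.
Ratio = 2.993/0.8458 ≈ 3.54.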